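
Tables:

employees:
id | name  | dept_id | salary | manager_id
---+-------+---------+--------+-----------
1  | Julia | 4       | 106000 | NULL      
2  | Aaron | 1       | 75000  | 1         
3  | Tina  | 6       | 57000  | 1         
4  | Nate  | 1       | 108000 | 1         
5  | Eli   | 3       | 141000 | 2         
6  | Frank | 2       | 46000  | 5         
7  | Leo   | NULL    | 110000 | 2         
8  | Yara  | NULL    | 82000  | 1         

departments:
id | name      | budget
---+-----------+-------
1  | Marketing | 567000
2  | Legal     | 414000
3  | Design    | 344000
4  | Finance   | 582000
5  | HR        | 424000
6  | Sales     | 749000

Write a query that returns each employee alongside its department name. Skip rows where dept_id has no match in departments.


INNER JOIN keeps only employees rows whose dept_id matches an id in departments. Walk through each employee:
  - employee 1 (Julia): dept_id=4 -> matches Finance
  - employee 2 (Aaron): dept_id=1 -> matches Marketing
  - employee 3 (Tina): dept_id=6 -> matches Sales
  - employee 4 (Nate): dept_id=1 -> matches Marketing
  - employee 5 (Eli): dept_id=3 -> matches Design
  - employee 6 (Frank): dept_id=2 -> matches Legal
  - employee 7 (Leo): dept_id=NULL, no match -> dropped
  - employee 8 (Yara): dept_id=NULL, no match -> dropped
So 2 of 8 rows are dropped.

SQL:
SELECT a.name, b.name AS department
FROM employees a
INNER JOIN departments b ON a.dept_id = b.id

Result:
name  | department
------+-----------
Julia | Finance   
Aaron | Marketing 
Tina  | Sales     
Nate  | Marketing 
Eli   | Design    
Frank | Legal     


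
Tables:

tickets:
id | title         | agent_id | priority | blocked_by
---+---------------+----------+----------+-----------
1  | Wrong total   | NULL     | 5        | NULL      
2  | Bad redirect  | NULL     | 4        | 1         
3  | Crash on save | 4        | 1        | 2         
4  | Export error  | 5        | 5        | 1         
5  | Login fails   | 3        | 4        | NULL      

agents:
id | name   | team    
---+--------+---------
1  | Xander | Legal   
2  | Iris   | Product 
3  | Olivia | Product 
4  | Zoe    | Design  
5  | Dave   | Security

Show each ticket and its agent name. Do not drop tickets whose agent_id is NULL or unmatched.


LEFT JOIN keeps every row from tickets (the left table); where agent_id has no match in agents, the agent columns become NULL. Walk through each ticket:
  - ticket 1 (Wrong total): agent_id=NULL, no match -> kept with NULL
  - ticket 2 (Bad redirect): agent_id=NULL, no match -> kept with NULL
  - ticket 3 (Crash on save): agent_id=4 -> matches Zoe
  - ticket 4 (Export error): agent_id=5 -> matches Dave
  - ticket 5 (Login fails): agent_id=3 -> matches Olivia
All 5 rows appear; 2 have NULL agent.

SQL:
SELECT a.title, b.name AS agent
FROM tickets a
LEFT JOIN agents b ON a.agent_id = b.id

Result:
title         | agent 
--------------+-------
Wrong total   | NULL  
Bad redirect  | NULL  
Crash on save | Zoe   
Export error  | Dave  
Login fails   | Olivia


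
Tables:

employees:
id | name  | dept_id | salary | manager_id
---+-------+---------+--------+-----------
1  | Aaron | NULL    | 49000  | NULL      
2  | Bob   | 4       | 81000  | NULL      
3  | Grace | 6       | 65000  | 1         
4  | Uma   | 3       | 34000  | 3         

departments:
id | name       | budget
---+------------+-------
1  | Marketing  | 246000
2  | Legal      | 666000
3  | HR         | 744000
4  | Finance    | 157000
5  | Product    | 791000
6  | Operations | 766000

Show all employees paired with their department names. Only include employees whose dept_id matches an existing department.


INNER JOIN keeps only employees rows whose dept_id matches an id in departments. Walk through each employee:
  - employee 1 (Aaron): dept_id=NULL, no match -> dropped
  - employee 2 (Bob): dept_id=4 -> matches Finance
  - employee 3 (Grace): dept_id=6 -> matches Operations
  - employee 4 (Uma): dept_id=3 -> matches HR
So 1 of 4 rows is dropped.

SQL:
SELECT a.name, b.name AS department
FROM employees a
INNER JOIN departments b ON a.dept_id = b.id

Result:
name  | department
------+-----------
Bob   | Finance   
Grace | Operations
Uma   | HR        


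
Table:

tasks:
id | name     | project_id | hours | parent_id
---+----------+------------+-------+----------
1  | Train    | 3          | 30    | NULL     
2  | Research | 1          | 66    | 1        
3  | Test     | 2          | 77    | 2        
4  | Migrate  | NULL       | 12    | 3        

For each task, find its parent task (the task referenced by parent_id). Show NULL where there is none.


This is a self-join: tasks is joined to a second copy of itself, matching each row's parent_id to another row's id. Use LEFT JOIN so rows with parent_id=NULL are kept.
  - task 1 (Train): parent_id=NULL -> NULL
  - task 2 (Research): parent_id=1 -> Train
  - task 3 (Test): parent_id=2 -> Research
  - task 4 (Migrate): parent_id=3 -> Test

SQL:
SELECT a.name AS item, b.name AS parent
FROM tasks a
LEFT JOIN tasks b ON a.parent_id = b.id

Result:
item     | parent  
---------+---------
Train    | NULL    
Research | Train   
Test     | Research
Migrate  | Test    


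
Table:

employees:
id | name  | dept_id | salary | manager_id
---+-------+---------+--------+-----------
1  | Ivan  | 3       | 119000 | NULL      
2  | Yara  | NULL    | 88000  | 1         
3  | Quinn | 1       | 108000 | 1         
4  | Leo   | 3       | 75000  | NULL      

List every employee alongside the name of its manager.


This is a self-join: employees is joined to a second copy of itself, matching each row's manager_id to another row's id. Use LEFT JOIN so rows with manager_id=NULL are kept.
  - employee 1 (Ivan): manager_id=NULL -> NULL
  - employee 2 (Yara): manager_id=1 -> Ivan
  - employee 3 (Quinn): manager_id=1 -> Ivan
  - employee 4 (Leo): manager_id=NULL -> NULL

SQL:
SELECT a.name AS item, b.name AS manager
FROM employees a
LEFT JOIN employees b ON a.manager_id = b.id

Result:
item  | manager
------+--------
Ivan  | NULL   
Yara  | Ivan   
Quinn | Ivan   
Leo   | NULL   


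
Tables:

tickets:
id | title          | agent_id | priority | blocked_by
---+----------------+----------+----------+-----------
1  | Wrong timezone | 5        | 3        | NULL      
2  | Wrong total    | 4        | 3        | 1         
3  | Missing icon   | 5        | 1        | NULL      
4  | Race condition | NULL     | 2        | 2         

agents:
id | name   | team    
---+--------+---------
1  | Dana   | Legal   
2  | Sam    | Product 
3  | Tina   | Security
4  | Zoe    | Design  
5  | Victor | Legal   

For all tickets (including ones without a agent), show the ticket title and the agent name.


LEFT JOIN keeps every row from tickets (the left table); where agent_id has no match in agents, the agent columns become NULL. Walk through each ticket:
  - ticket 1 (Wrong timezone): agent_id=5 -> matches Victor
  - ticket 2 (Wrong total): agent_id=4 -> matches Zoe
  - ticket 3 (Missing icon): agent_id=5 -> matches Victor
  - ticket 4 (Race condition): agent_id=NULL, no match -> kept with NULL
All 4 rows appear; 1 has NULL agent.

SQL:
SELECT a.title, b.name AS agent
FROM tickets a
LEFT JOIN agents b ON a.agent_id = b.id

Result:
title          | agent 
---------------+-------
Wrong timezone | Victor
Wrong total    | Zoe   
Missing icon   | Victor
Race condition | NULL  


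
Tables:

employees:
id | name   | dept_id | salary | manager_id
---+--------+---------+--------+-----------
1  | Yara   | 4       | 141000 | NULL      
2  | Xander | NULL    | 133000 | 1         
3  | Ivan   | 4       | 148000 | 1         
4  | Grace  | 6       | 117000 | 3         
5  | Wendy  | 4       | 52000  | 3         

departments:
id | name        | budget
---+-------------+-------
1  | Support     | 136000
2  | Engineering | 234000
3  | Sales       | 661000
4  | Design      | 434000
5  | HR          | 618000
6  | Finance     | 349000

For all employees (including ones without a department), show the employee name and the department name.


LEFT JOIN keeps every row from employees (the left table); where dept_id has no match in departments, the department columns become NULL. Walk through each employee:
  - employee 1 (Yara): dept_id=4 -> matches Design
  - employee 2 (Xander): dept_id=NULL, no match -> kept with NULL
  - employee 3 (Ivan): dept_id=4 -> matches Design
  - employee 4 (Grace): dept_id=6 -> matches Finance
  - employee 5 (Wendy): dept_id=4 -> matches Design
All 5 rows appear; 1 has NULL department.

SQL:
SELECT a.name, b.name AS department
FROM employees a
LEFT JOIN departments b ON a.dept_id = b.id

Result:
name   | department
-------+-----------
Yara   | Design    
Xander | NULL      
Ivan   | Design    
Grace  | Finance   
Wendy  | Design    


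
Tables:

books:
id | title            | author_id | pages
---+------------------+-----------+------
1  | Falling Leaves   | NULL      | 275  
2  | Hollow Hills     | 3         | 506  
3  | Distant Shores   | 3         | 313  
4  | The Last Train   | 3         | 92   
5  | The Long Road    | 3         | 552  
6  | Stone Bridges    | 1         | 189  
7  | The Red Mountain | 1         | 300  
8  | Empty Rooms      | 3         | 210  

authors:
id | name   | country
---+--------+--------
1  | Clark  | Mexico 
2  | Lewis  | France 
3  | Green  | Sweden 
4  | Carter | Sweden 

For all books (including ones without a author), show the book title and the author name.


LEFT JOIN keeps every row from books (the left table); where author_id has no match in authors, the author columns become NULL. Walk through each book:
  - book 1 (Falling Leaves): author_id=NULL, no match -> kept with NULL
  - book 2 (Hollow Hills): author_id=3 -> matches Green
  - book 3 (Distant Shores): author_id=3 -> matches Green
  - book 4 (The Last Train): author_id=3 -> matches Green
  - book 5 (The Long Road): author_id=3 -> matches Green
  - book 6 (Stone Bridges): author_id=1 -> matches Clark
  - book 7 (The Red Mountain): author_id=1 -> matches Clark
  - book 8 (Empty Rooms): author_id=3 -> matches Green
All 8 rows appear; 1 has NULL author.

SQL:
SELECT a.title, b.name AS author
FROM books a
LEFT JOIN authors b ON a.author_id = b.id

Result:
title            | author
-----------------+-------
Falling Leaves   | NULL  
Hollow Hills     | Green 
Distant Shores   | Green 
The Last Train   | Green 
The Long Road    | Green 
Stone Bridges    | Clark 
The Red Mountain | Clark 
Empty Rooms      | Green 


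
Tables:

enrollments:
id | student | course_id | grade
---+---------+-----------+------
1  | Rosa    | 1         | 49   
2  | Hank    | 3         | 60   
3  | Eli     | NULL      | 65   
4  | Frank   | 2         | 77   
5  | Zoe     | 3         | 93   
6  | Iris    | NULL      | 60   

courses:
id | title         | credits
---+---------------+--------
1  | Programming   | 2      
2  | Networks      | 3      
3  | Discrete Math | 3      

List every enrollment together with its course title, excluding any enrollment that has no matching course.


INNER JOIN keeps only enrollments rows whose course_id matches an id in courses. Walk through each enrollment:
  - enrollment 1 (Rosa): course_id=1 -> matches Programming
  - enrollment 2 (Hank): course_id=3 -> matches Discrete Math
  - enrollment 3 (Eli): course_id=NULL, no match -> dropped
  - enrollment 4 (Frank): course_id=2 -> matches Networks
  - enrollment 5 (Zoe): course_id=3 -> matches Discrete Math
  - enrollment 6 (Iris): course_id=NULL, no match -> dropped
So 2 of 6 rows are dropped.

SQL:
SELECT a.student, b.title AS course
FROM enrollments a
INNER JOIN courses b ON a.course_id = b.id

Result:
student | course       
--------+--------------
Rosa    | Programming  
Hank    | Discrete Math
Frank   | Networks     
Zoe     | Discrete Math


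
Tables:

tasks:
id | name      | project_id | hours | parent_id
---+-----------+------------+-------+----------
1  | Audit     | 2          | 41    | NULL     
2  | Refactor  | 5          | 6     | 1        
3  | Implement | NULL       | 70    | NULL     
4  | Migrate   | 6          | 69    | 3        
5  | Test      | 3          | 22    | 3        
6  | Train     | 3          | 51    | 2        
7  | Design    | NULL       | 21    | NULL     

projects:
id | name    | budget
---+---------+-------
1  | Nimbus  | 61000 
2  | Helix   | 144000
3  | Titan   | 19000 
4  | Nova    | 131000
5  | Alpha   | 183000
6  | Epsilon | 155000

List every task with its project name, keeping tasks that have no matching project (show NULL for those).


LEFT JOIN keeps every row from tasks (the left table); where project_id has no match in projects, the project columns become NULL. Walk through each task:
  - task 1 (Audit): project_id=2 -> matches Helix
  - task 2 (Refactor): project_id=5 -> matches Alpha
  - task 3 (Implement): project_id=NULL, no match -> kept with NULL
  - task 4 (Migrate): project_id=6 -> matches Epsilon
  - task 5 (Test): project_id=3 -> matches Titan
  - task 6 (Train): project_id=3 -> matches Titan
  - task 7 (Design): project_id=NULL, no match -> kept with NULL
All 7 rows appear; 2 have NULL project.

SQL:
SELECT a.name, b.name AS project
FROM tasks a
LEFT JOIN projects b ON a.project_id = b.id

Result:
name      | project
----------+--------
Audit     | Helix  
Refactor  | Alpha  
Implement | NULL   
Migrate   | Epsilon
Test      | Titan  
Train     | Titan  
Design    | NULL   


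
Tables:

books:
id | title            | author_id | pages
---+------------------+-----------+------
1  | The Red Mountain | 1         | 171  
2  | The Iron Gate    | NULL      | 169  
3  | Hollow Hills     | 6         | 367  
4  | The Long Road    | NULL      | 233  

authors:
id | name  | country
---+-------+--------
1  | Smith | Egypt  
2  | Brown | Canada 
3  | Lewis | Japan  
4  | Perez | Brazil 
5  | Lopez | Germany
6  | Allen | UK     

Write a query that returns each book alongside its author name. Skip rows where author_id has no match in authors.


INNER JOIN keeps only books rows whose author_id matches an id in authors. Walk through each book:
  - book 1 (The Red Mountain): author_id=1 -> matches Smith
  - book 2 (The Iron Gate): author_id=NULL, no match -> dropped
  - book 3 (Hollow Hills): author_id=6 -> matches Allen
  - book 4 (The Long Road): author_id=NULL, no match -> dropped
So 2 of 4 rows are dropped.

SQL:
SELECT a.title, b.name AS author
FROM books a
INNER JOIN authors b ON a.author_id = b.id

Result:
title            | author
-----------------+-------
The Red Mountain | Smith 
Hollow Hills     | Allen 


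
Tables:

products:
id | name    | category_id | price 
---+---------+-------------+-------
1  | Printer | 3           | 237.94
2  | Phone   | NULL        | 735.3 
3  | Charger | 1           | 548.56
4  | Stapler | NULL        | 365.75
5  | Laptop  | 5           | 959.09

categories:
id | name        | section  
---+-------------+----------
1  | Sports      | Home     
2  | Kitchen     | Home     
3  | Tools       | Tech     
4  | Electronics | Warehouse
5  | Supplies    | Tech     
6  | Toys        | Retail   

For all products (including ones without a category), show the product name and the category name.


LEFT JOIN keeps every row from products (the left table); where category_id has no match in categories, the category columns become NULL. Walk through each product:
  - product 1 (Printer): category_id=3 -> matches Tools
  - product 2 (Phone): category_id=NULL, no match -> kept with NULL
  - product 3 (Charger): category_id=1 -> matches Sports
  - product 4 (Stapler): category_id=NULL, no match -> kept with NULL
  - product 5 (Laptop): category_id=5 -> matches Supplies
All 5 rows appear; 2 have NULL category.

SQL:
SELECT a.name, b.name AS category
FROM products a
LEFT JOIN categories b ON a.category_id = b.id

Result:
name    | category
--------+---------
Printer | Tools   
Phone   | NULL    
Charger | Sports  
Stapler | NULL    
Laptop  | Supplies


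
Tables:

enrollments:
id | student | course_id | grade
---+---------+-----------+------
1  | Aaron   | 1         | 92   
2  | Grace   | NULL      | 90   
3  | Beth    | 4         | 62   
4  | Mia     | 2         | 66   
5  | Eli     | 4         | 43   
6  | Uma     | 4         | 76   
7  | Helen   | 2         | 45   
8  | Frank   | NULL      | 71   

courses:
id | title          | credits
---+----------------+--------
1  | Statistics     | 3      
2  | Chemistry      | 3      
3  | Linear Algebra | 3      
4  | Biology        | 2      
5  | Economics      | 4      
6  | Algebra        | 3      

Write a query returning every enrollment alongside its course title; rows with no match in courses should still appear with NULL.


LEFT JOIN keeps every row from enrollments (the left table); where course_id has no match in courses, the course columns become NULL. Walk through each enrollment:
  - enrollment 1 (Aaron): course_id=1 -> matches Statistics
  - enrollment 2 (Grace): course_id=NULL, no match -> kept with NULL
  - enrollment 3 (Beth): course_id=4 -> matches Biology
  - enrollment 4 (Mia): course_id=2 -> matches Chemistry
  - enrollment 5 (Eli): course_id=4 -> matches Biology
  - enrollment 6 (Uma): course_id=4 -> matches Biology
  - enrollment 7 (Helen): course_id=2 -> matches Chemistry
  - enrollment 8 (Frank): course_id=NULL, no match -> kept with NULL
All 8 rows appear; 2 have NULL course.

SQL:
SELECT a.student, b.title AS course
FROM enrollments a
LEFT JOIN courses b ON a.course_id = b.id

Result:
student | course    
--------+-----------
Aaron   | Statistics
Grace   | NULL      
Beth    | Biology   
Mia     | Chemistry 
Eli     | Biology   
Uma     | Biology   
Helen   | Chemistry 
Frank   | NULL      


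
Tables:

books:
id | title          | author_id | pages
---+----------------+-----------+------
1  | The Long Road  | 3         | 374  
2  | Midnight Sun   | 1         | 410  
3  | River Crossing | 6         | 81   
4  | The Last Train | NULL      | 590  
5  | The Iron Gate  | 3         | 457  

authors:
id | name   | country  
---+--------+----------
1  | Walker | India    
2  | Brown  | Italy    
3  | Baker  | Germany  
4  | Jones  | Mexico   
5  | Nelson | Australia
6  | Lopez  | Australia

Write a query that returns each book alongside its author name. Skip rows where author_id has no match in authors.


INNER JOIN keeps only books rows whose author_id matches an id in authors. Walk through each book:
  - book 1 (The Long Road): author_id=3 -> matches Baker
  - book 2 (Midnight Sun): author_id=1 -> matches Walker
  - book 3 (River Crossing): author_id=6 -> matches Lopez
  - book 4 (The Last Train): author_id=NULL, no match -> dropped
  - book 5 (The Iron Gate): author_id=3 -> matches Baker
So 1 of 5 rows is dropped.

SQL:
SELECT a.title, b.name AS author
FROM books a
INNER JOIN authors b ON a.author_id = b.id

Result:
title          | author
---------------+-------
The Long Road  | Baker 
Midnight Sun   | Walker
River Crossing | Lopez 
The Iron Gate  | Baker 


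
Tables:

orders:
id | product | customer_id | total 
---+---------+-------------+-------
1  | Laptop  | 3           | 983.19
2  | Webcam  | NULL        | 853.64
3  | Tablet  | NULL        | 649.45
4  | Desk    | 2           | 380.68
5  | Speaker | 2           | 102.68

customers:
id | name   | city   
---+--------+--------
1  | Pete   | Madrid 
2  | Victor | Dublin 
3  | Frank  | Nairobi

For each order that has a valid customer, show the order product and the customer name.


INNER JOIN keeps only orders rows whose customer_id matches an id in customers. Walk through each order:
  - order 1 (Laptop): customer_id=3 -> matches Frank
  - order 2 (Webcam): customer_id=NULL, no match -> dropped
  - order 3 (Tablet): customer_id=NULL, no match -> dropped
  - order 4 (Desk): customer_id=2 -> matches Victor
  - order 5 (Speaker): customer_id=2 -> matches Victor
So 2 of 5 rows are dropped.

SQL:
SELECT a.product, b.name AS customer
FROM orders a
INNER JOIN customers b ON a.customer_id = b.id

Result:
product | customer
--------+---------
Laptop  | Frank   
Desk    | Victor  
Speaker | Victor  


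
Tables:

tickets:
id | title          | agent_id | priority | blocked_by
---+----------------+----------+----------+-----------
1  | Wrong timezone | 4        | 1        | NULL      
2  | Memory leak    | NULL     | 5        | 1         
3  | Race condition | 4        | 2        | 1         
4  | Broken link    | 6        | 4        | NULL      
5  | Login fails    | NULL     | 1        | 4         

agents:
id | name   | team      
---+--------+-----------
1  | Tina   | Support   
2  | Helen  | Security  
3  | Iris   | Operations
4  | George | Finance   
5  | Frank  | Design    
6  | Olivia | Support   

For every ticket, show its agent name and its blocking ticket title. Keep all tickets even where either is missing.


Two LEFT JOINs from the same base table tickets: one to agents via agent_id, one to tickets itself via blocked_by. Both are LEFT so every ticket is preserved.
Match against agents:
  - ticket 1 (Wrong timezone): agent_id=4 -> matches George
  - ticket 2 (Memory leak): agent_id=NULL, no match -> kept with NULL
  - ticket 3 (Race condition): agent_id=4 -> matches George
  - ticket 4 (Broken link): agent_id=6 -> matches Olivia
  - ticket 5 (Login fails): agent_id=NULL, no match -> kept with NULL
Match against tickets (self):
  - ticket 1 (Wrong timezone): blocked_by=NULL -> NULL
  - ticket 2 (Memory leak): blocked_by=1 -> Wrong timezone
  - ticket 3 (Race condition): blocked_by=1 -> Wrong timezone
  - ticket 4 (Broken link): blocked_by=NULL -> NULL
  - ticket 5 (Login fails): blocked_by=4 -> Broken link

SQL:
SELECT a.title, b.name AS agent, c.title AS blocked_by
FROM tickets a
LEFT JOIN agents b ON a.agent_id = b.id
LEFT JOIN tickets c ON a.blocked_by = c.id

Result:
title          | agent  | blocked_by    
---------------+--------+---------------
Wrong timezone | George | NULL          
Memory leak    | NULL   | Wrong timezone
Race condition | George | Wrong timezone
Broken link    | Olivia | NULL          
Login fails    | NULL   | Broken link   


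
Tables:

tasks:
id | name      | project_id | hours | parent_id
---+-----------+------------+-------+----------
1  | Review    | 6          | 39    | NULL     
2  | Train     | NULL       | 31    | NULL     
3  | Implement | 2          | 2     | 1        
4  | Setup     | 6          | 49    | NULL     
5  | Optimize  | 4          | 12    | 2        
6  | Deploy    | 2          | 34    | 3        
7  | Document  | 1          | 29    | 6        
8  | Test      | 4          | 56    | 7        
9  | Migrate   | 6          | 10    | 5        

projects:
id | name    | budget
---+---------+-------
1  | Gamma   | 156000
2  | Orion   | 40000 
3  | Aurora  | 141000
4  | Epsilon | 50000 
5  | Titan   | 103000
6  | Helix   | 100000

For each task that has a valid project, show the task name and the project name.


INNER JOIN keeps only tasks rows whose project_id matches an id in projects. Walk through each task:
  - task 1 (Review): project_id=6 -> matches Helix
  - task 2 (Train): project_id=NULL, no match -> dropped
  - task 3 (Implement): project_id=2 -> matches Orion
  - task 4 (Setup): project_id=6 -> matches Helix
  - task 5 (Optimize): project_id=4 -> matches Epsilon
  - task 6 (Deploy): project_id=2 -> matches Orion
  - task 7 (Document): project_id=1 -> matches Gamma
  - task 8 (Test): project_id=4 -> matches Epsilon
  - task 9 (Migrate): project_id=6 -> matches Helix
So 1 of 9 rows is dropped.

SQL:
SELECT a.name, b.name AS project
FROM tasks a
INNER JOIN projects b ON a.project_id = b.id

Result:
name      | project
----------+--------
Review    | Helix  
Implement | Orion  
Setup     | Helix  
Optimize  | Epsilon
Deploy    | Orion  
Document  | Gamma  
Test      | Epsilon
Migrate   | Helix  


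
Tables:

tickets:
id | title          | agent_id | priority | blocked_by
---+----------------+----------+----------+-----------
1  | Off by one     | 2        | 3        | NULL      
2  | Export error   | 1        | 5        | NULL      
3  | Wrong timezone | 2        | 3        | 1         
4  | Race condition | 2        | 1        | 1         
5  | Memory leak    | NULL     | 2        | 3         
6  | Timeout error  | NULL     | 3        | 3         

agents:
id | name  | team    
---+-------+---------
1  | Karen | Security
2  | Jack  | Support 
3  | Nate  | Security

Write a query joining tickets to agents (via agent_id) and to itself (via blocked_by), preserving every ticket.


Two LEFT JOINs from the same base table tickets: one to agents via agent_id, one to tickets itself via blocked_by. Both are LEFT so every ticket is preserved.
Match against agents:
  - ticket 1 (Off by one): agent_id=2 -> matches Jack
  - ticket 2 (Export error): agent_id=1 -> matches Karen
  - ticket 3 (Wrong timezone): agent_id=2 -> matches Jack
  - ticket 4 (Race condition): agent_id=2 -> matches Jack
  - ticket 5 (Memory leak): agent_id=NULL, no match -> kept with NULL
  - ticket 6 (Timeout error): agent_id=NULL, no match -> kept with NULL
Match against tickets (self):
  - ticket 1 (Off by one): blocked_by=NULL -> NULL
  - ticket 2 (Export error): blocked_by=NULL -> NULL
  - ticket 3 (Wrong timezone): blocked_by=1 -> Off by one
  - ticket 4 (Race condition): blocked_by=1 -> Off by one
  - ticket 5 (Memory leak): blocked_by=3 -> Wrong timezone
  - ticket 6 (Timeout error): blocked_by=3 -> Wrong timezone

SQL:
SELECT a.title, b.name AS agent, c.title AS blocked_by
FROM tickets a
LEFT JOIN agents b ON a.agent_id = b.id
LEFT JOIN tickets c ON a.blocked_by = c.id

Result:
title          | agent | blocked_by    
---------------+-------+---------------
Off by one     | Jack  | NULL          
Export error   | Karen | NULL          
Wrong timezone | Jack  | Off by one    
Race condition | Jack  | Off by one    
Memory leak    | NULL  | Wrong timezone
Timeout error  | NULL  | Wrong timezone


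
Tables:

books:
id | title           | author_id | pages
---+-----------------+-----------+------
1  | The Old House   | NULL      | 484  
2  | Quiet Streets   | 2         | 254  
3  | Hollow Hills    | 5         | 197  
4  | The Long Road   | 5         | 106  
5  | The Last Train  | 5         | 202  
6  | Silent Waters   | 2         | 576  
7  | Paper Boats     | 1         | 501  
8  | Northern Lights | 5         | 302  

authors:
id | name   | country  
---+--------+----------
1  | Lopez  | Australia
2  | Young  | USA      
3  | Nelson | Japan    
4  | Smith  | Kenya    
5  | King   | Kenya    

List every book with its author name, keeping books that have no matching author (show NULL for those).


LEFT JOIN keeps every row from books (the left table); where author_id has no match in authors, the author columns become NULL. Walk through each book:
  - book 1 (The Old House): author_id=NULL, no match -> kept with NULL
  - book 2 (Quiet Streets): author_id=2 -> matches Young
  - book 3 (Hollow Hills): author_id=5 -> matches King
  - book 4 (The Long Road): author_id=5 -> matches King
  - book 5 (The Last Train): author_id=5 -> matches King
  - book 6 (Silent Waters): author_id=2 -> matches Young
  - book 7 (Paper Boats): author_id=1 -> matches Lopez
  - book 8 (Northern Lights): author_id=5 -> matches King
All 8 rows appear; 1 has NULL author.

SQL:
SELECT a.title, b.name AS author
FROM books a
LEFT JOIN authors b ON a.author_id = b.id

Result:
title           | author
----------------+-------
The Old House   | NULL  
Quiet Streets   | Young 
Hollow Hills    | King  
The Long Road   | King  
The Last Train  | King  
Silent Waters   | Young 
Paper Boats     | Lopez 
Northern Lights | King  


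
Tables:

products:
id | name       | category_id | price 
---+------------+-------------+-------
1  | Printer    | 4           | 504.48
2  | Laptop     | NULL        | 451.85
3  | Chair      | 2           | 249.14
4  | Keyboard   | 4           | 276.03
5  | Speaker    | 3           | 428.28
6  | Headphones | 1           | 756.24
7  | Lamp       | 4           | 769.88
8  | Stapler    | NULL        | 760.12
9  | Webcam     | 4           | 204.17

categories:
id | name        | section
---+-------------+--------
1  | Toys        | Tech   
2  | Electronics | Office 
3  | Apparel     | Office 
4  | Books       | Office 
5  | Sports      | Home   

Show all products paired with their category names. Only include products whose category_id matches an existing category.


INNER JOIN keeps only products rows whose category_id matches an id in categories. Walk through each product:
  - product 1 (Printer): category_id=4 -> matches Books
  - product 2 (Laptop): category_id=NULL, no match -> dropped
  - product 3 (Chair): category_id=2 -> matches Electronics
  - product 4 (Keyboard): category_id=4 -> matches Books
  - product 5 (Speaker): category_id=3 -> matches Apparel
  - product 6 (Headphones): category_id=1 -> matches Toys
  - product 7 (Lamp): category_id=4 -> matches Books
  - product 8 (Stapler): category_id=NULL, no match -> dropped
  - product 9 (Webcam): category_id=4 -> matches Books
So 2 of 9 rows are dropped.

SQL:
SELECT a.name, b.name AS category
FROM products a
INNER JOIN categories b ON a.category_id = b.id

Result:
name       | category   
-----------+------------
Printer    | Books      
Chair      | Electronics
Keyboard   | Books      
Speaker    | Apparel    
Headphones | Toys       
Lamp       | Books      
Webcam     | Books      


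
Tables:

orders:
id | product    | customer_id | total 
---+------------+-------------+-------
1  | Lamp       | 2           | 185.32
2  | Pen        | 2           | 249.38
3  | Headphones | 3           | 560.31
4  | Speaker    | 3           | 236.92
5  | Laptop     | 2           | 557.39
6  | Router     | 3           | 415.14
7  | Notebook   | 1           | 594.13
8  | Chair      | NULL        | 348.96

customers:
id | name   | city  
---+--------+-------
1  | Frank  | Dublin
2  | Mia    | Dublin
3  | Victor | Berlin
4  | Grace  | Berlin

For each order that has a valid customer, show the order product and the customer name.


INNER JOIN keeps only orders rows whose customer_id matches an id in customers. Walk through each order:
  - order 1 (Lamp): customer_id=2 -> matches Mia
  - order 2 (Pen): customer_id=2 -> matches Mia
  - order 3 (Headphones): customer_id=3 -> matches Victor
  - order 4 (Speaker): customer_id=3 -> matches Victor
  - order 5 (Laptop): customer_id=2 -> matches Mia
  - order 6 (Router): customer_id=3 -> matches Victor
  - order 7 (Notebook): customer_id=1 -> matches Frank
  - order 8 (Chair): customer_id=NULL, no match -> dropped
So 1 of 8 rows is dropped.

SQL:
SELECT a.product, b.name AS customer
FROM orders a
INNER JOIN customers b ON a.customer_id = b.id

Result:
product    | customer
-----------+---------
Lamp       | Mia     
Pen        | Mia     
Headphones | Victor  
Speaker    | Victor  
Laptop     | Mia     
Router     | Victor  
Notebook   | Frank   


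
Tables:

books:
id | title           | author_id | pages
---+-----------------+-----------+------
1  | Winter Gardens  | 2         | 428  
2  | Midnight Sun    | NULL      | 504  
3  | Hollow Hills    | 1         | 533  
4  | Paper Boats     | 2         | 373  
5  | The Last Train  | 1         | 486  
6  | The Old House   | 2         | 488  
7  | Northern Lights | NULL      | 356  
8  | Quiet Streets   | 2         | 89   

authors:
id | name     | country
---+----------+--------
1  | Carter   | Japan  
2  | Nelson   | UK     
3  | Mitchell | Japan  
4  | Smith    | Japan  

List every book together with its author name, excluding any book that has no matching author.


INNER JOIN keeps only books rows whose author_id matches an id in authors. Walk through each book:
  - book 1 (Winter Gardens): author_id=2 -> matches Nelson
  - book 2 (Midnight Sun): author_id=NULL, no match -> dropped
  - book 3 (Hollow Hills): author_id=1 -> matches Carter
  - book 4 (Paper Boats): author_id=2 -> matches Nelson
  - book 5 (The Last Train): author_id=1 -> matches Carter
  - book 6 (The Old House): author_id=2 -> matches Nelson
  - book 7 (Northern Lights): author_id=NULL, no match -> dropped
  - book 8 (Quiet Streets): author_id=2 -> matches Nelson
So 2 of 8 rows are dropped.

SQL:
SELECT a.title, b.name AS author
FROM books a
INNER JOIN authors b ON a.author_id = b.id

Result:
title          | author
---------------+-------
Winter Gardens | Nelson
Hollow Hills   | Carter
Paper Boats    | Nelson
The Last Train | Carter
The Old House  | Nelson
Quiet Streets  | Nelson


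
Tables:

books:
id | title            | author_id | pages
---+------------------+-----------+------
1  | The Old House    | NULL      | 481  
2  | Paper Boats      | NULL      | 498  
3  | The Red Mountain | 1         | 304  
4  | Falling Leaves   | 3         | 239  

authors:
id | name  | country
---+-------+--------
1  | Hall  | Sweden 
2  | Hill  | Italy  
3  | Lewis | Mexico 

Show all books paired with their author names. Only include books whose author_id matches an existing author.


INNER JOIN keeps only books rows whose author_id matches an id in authors. Walk through each book:
  - book 1 (The Old House): author_id=NULL, no match -> dropped
  - book 2 (Paper Boats): author_id=NULL, no match -> dropped
  - book 3 (The Red Mountain): author_id=1 -> matches Hall
  - book 4 (Falling Leaves): author_id=3 -> matches Lewis
So 2 of 4 rows are dropped.

SQL:
SELECT a.title, b.name AS author
FROM books a
INNER JOIN authors b ON a.author_id = b.id

Result:
title            | author
-----------------+-------
The Red Mountain | Hall  
Falling Leaves   | Lewis 


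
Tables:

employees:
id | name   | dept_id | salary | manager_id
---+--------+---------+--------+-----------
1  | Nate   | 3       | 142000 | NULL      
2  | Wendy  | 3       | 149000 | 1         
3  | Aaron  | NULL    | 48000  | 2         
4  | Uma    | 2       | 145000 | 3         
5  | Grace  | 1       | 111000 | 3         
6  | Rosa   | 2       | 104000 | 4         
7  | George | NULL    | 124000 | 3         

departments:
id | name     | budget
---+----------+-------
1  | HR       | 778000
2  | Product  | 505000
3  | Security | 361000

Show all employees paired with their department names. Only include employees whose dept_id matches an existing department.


INNER JOIN keeps only employees rows whose dept_id matches an id in departments. Walk through each employee:
  - employee 1 (Nate): dept_id=3 -> matches Security
  - employee 2 (Wendy): dept_id=3 -> matches Security
  - employee 3 (Aaron): dept_id=NULL, no match -> dropped
  - employee 4 (Uma): dept_id=2 -> matches Product
  - employee 5 (Grace): dept_id=1 -> matches HR
  - employee 6 (Rosa): dept_id=2 -> matches Product
  - employee 7 (George): dept_id=NULL, no match -> dropped
So 2 of 7 rows are dropped.

SQL:
SELECT a.name, b.name AS department
FROM employees a
INNER JOIN departments b ON a.dept_id = b.id

Result:
name  | department
------+-----------
Nate  | Security  
Wendy | Security  
Uma   | Product   
Grace | HR        
Rosa  | Product   


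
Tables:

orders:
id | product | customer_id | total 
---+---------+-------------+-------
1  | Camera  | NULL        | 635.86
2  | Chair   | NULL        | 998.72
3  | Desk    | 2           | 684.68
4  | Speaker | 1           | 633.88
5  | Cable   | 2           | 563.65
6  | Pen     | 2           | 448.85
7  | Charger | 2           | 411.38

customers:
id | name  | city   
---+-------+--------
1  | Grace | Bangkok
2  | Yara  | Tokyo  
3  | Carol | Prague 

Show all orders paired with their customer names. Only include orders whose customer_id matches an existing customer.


INNER JOIN keeps only orders rows whose customer_id matches an id in customers. Walk through each order:
  - order 1 (Camera): customer_id=NULL, no match -> dropped
  - order 2 (Chair): customer_id=NULL, no match -> dropped
  - order 3 (Desk): customer_id=2 -> matches Yara
  - order 4 (Speaker): customer_id=1 -> matches Grace
  - order 5 (Cable): customer_id=2 -> matches Yara
  - order 6 (Pen): customer_id=2 -> matches Yara
  - order 7 (Charger): customer_id=2 -> matches Yara
So 2 of 7 rows are dropped.

SQL:
SELECT a.product, b.name AS customer
FROM orders a
INNER JOIN customers b ON a.customer_id = b.id

Result:
product | customer
--------+---------
Desk    | Yara    
Speaker | Grace   
Cable   | Yara    
Pen     | Yara    
Charger | Yara    


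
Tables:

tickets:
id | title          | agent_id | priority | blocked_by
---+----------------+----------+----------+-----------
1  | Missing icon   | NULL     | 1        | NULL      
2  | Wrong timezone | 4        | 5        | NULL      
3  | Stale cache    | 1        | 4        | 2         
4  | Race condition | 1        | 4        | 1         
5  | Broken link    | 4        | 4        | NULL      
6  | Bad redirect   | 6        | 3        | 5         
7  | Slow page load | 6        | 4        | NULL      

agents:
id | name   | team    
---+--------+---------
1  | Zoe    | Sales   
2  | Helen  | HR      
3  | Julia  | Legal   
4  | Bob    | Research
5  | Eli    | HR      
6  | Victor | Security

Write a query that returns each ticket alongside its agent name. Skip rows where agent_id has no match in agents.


INNER JOIN keeps only tickets rows whose agent_id matches an id in agents. Walk through each ticket:
  - ticket 1 (Missing icon): agent_id=NULL, no match -> dropped
  - ticket 2 (Wrong timezone): agent_id=4 -> matches Bob
  - ticket 3 (Stale cache): agent_id=1 -> matches Zoe
  - ticket 4 (Race condition): agent_id=1 -> matches Zoe
  - ticket 5 (Broken link): agent_id=4 -> matches Bob
  - ticket 6 (Bad redirect): agent_id=6 -> matches Victor
  - ticket 7 (Slow page load): agent_id=6 -> matches Victor
So 1 of 7 rows is dropped.

SQL:
SELECT a.title, b.name AS agent
FROM tickets a
INNER JOIN agents b ON a.agent_id = b.id

Result:
title          | agent 
---------------+-------
Wrong timezone | Bob   
Stale cache    | Zoe   
Race condition | Zoe   
Broken link    | Bob   
Bad redirect   | Victor
Slow page load | Victor


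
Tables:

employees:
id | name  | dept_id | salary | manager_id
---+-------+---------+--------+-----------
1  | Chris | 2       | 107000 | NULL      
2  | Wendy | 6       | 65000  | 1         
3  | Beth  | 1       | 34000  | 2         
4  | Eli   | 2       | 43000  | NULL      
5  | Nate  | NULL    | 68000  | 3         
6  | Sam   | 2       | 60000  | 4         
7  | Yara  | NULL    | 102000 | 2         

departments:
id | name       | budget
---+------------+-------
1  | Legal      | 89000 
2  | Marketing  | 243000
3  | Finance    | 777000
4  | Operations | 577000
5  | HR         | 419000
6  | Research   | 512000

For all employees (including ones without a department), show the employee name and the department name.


LEFT JOIN keeps every row from employees (the left table); where dept_id has no match in departments, the department columns become NULL. Walk through each employee:
  - employee 1 (Chris): dept_id=2 -> matches Marketing
  - employee 2 (Wendy): dept_id=6 -> matches Research
  - employee 3 (Beth): dept_id=1 -> matches Legal
  - employee 4 (Eli): dept_id=2 -> matches Marketing
  - employee 5 (Nate): dept_id=NULL, no match -> kept with NULL
  - employee 6 (Sam): dept_id=2 -> matches Marketing
  - employee 7 (Yara): dept_id=NULL, no match -> kept with NULL
All 7 rows appear; 2 have NULL department.

SQL:
SELECT a.name, b.name AS department
FROM employees a
LEFT JOIN departments b ON a.dept_id = b.id

Result:
name  | department
------+-----------
Chris | Marketing 
Wendy | Research  
Beth  | Legal     
Eli   | Marketing 
Nate  | NULL      
Sam   | Marketing 
Yara  | NULL      


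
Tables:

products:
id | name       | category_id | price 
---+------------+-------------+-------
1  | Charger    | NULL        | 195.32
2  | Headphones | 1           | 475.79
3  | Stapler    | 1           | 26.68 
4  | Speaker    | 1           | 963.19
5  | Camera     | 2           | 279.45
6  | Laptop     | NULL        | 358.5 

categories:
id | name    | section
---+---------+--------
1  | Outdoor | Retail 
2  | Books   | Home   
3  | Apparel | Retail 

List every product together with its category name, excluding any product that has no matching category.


INNER JOIN keeps only products rows whose category_id matches an id in categories. Walk through each product:
  - product 1 (Charger): category_id=NULL, no match -> dropped
  - product 2 (Headphones): category_id=1 -> matches Outdoor
  - product 3 (Stapler): category_id=1 -> matches Outdoor
  - product 4 (Speaker): category_id=1 -> matches Outdoor
  - product 5 (Camera): category_id=2 -> matches Books
  - product 6 (Laptop): category_id=NULL, no match -> dropped
So 2 of 6 rows are dropped.

SQL:
SELECT a.name, b.name AS category
FROM products a
INNER JOIN categories b ON a.category_id = b.id

Result:
name       | category
-----------+---------
Headphones | Outdoor 
Stapler    | Outdoor 
Speaker    | Outdoor 
Camera     | Books   
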